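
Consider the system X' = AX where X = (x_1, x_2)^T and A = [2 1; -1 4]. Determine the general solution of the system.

x_1(t) = -C_1e^(3t) - C_2te^(3t) - 2C_2e^(3t), x_2(t) = -C_1e^(3t) - C_2te^(3t) - 3C_2e^(3t)

Coefficient matrix A = [[2, 1], [-1, 4]].
Characteristic polynomial det(A - λI) = λ^2 - 6λ + 9 = 0.
Single eigenvalue λ = 3 with algebraic multiplicity 2.
Eigenvector v = (-1,-1); generalized eigenvector w with (A-λI)w=v is (-2,-3).
General solution: e^(3t)[C_1·v + C_2·(t·v + w)].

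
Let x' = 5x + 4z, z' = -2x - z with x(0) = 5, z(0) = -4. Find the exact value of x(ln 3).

A = [[5,4],[-2,-1]]; eigenvalues λ = 3, 1.
Eigenvectors: (2,-1) for λ=3, (-1,1) for λ=1.
From the initial condition, c_1 = 1, c_2 = -3.
x(ln 3) = (1)(3^3)(2) + (-3)(3^1)(-1) = 63.

63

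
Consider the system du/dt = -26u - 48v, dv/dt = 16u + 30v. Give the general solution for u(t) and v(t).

Coefficient matrix A = [[-26, -48], [16, 30]].
Characteristic polynomial det(A - λI) = λ^2 - 4λ - 12 = 0.
Eigenvalues λ = -2, 6.
For λ=-2: (A-λI) row 1 is [-24, -48], so an eigenvector is (2, -1).
For λ=6: (A-λI) row 1 is [-32, -48], so an eigenvector is (-3, 2).
General solution: K_1e^(-2t)(2,-1) + K_2e^(6t)(-3,2).

u(t) = 2K_1e^(-2t) - 3K_2e^(6t), v(t) = -K_1e^(-2t) + 2K_2e^(6t)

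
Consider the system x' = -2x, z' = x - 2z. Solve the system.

x(t) = -C_2e^(-2t), z(t) = -C_1e^(-2t) - C_2te^(-2t) - 3C_2e^(-2t)

Coefficient matrix A = [[-2, 0], [1, -2]].
Characteristic polynomial det(A - λI) = λ^2 + 4λ + 4 = 0.
Single eigenvalue λ = -2 with algebraic multiplicity 2.
Eigenvector v = (0,-1); generalized eigenvector w with (A-λI)w=v is (-1,-3).
General solution: e^(-2t)[C_1·v + C_2·(t·v + w)].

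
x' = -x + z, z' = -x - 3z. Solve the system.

Coefficient matrix A = [[-1, 1], [-1, -3]].
Characteristic polynomial det(A - λI) = λ^2 + 4λ + 4 = 0.
Single eigenvalue λ = -2 with algebraic multiplicity 2.
Eigenvector v = (-1,1); generalized eigenvector w with (A-λI)w=v is (-2,1).
General solution: e^(-2t)[c_1·v + c_2·(t·v + w)].

x(t) = -c_1e^(-2t) - c_2te^(-2t) - 2c_2e^(-2t), z(t) = c_1e^(-2t) + c_2te^(-2t) + c_2e^(-2t)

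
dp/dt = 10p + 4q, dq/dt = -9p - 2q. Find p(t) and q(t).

p(t) = 2C_1e^(4t) + 2C_2te^(4t) - C_2e^(4t), q(t) = -3C_1e^(4t) - 3C_2te^(4t) + 2C_2e^(4t)

Coefficient matrix A = [[10, 4], [-9, -2]].
Characteristic polynomial det(A - λI) = λ^2 - 8λ + 16 = 0.
Single eigenvalue λ = 4 with algebraic multiplicity 2.
Eigenvector v = (2,-3); generalized eigenvector w with (A-λI)w=v is (-1,2).
General solution: e^(4t)[C_1·v + C_2·(t·v + w)].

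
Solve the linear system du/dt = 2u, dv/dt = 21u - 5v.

u(t) = -c_1e^(2t), v(t) = -3c_1e^(2t) + c_2e^(-5t)

Coefficient matrix A = [[2, 0], [21, -5]].
Characteristic polynomial det(A - λI) = λ^2 + 3λ - 10 = 0.
Eigenvalues λ = 2, -5.
For λ=2: (A-λI) row 2 is [21, -7], so an eigenvector is (-1, -3).
For λ=-5: (A-λI) row 1 is [7, 0], so an eigenvector is (0, 1).
General solution: c_1e^(2t)(-1,-3) + c_2e^(-5t)(0,1).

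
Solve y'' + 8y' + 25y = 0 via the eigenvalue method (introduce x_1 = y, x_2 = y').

Let x_1 = y, x_2 = y'. Then x_1' = x_2 and x_2' = -25x_1 - 8x_2.
A = [[0,1],[-25,-8]]; det(A-λI) = λ^2 + 8λ + 25.
Eigenvalues λ = -4 ± 3i.

y(t) = K_1e^(-4t)cos(3t) + K_2e^(-4t)sin(3t)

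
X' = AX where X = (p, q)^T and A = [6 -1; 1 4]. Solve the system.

Coefficient matrix A = [[6, -1], [1, 4]].
Characteristic polynomial det(A - λI) = λ^2 - 10λ + 25 = 0.
Single eigenvalue λ = 5 with algebraic multiplicity 2.
Eigenvector v = (1,1); generalized eigenvector w with (A-λI)w=v is (-2,-3).
General solution: e^(5t)[c_1·v + c_2·(t·v + w)].

p(t) = c_1e^(5t) + c_2te^(5t) - 2c_2e^(5t), q(t) = c_1e^(5t) + c_2te^(5t) - 3c_2e^(5t)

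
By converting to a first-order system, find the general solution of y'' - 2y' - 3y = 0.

Let x_1 = y, x_2 = y'. Then x_1' = x_2 and x_2' = 3x_1 + 2x_2.
A = [[0,1],[3,2]]; det(A-λI) = λ^2 - 2λ - 3.
Eigenvalues λ = -1, 3 with eigenvectors (1,-1), (1,3).

y(t) = c_1e^(-t) + c_2e^(3t)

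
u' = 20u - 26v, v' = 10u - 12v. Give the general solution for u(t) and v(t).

u(t) = -2C_1e^(4t)sin(2t) + 3C_1e^(4t)cos(2t) + 3C_2e^(4t)sin(2t) + 2C_2e^(4t)cos(2t), v(t) = -C_1e^(4t)sin(2t) + 2C_1e^(4t)cos(2t) + 2C_2e^(4t)sin(2t) + C_2e^(4t)cos(2t)

Coefficient matrix A = [[20, -26], [10, -12]].
Characteristic polynomial det(A - λI) = λ^2 - 8λ + 20 = 0.
Eigenvalues λ = 4 ± 2i (complex conjugate pair).
For λ=4+2i: an eigenvector is (3,2) - i(-2,-1) = (3 + 2i, 2 + i).
A real fundamental pair from Re and Im of e^((4+2i)t)v: X_1 = e^(4t)(cos(2t)·(3,2) + sin(2t)·(-2,-1)), X_2 = e^(4t)(sin(2t)·(3,2) - cos(2t)·(-2,-1)).
General solution: C_1X_1 + C_2X_2.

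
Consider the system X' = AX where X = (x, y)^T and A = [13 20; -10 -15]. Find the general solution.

x(t) = 3K_1e^(-t)sin(2t) - K_1e^(-t)cos(2t) - K_2e^(-t)sin(2t) - 3K_2e^(-t)cos(2t), y(t) = -2K_1e^(-t)sin(2t) + K_1e^(-t)cos(2t) + K_2e^(-t)sin(2t) + 2K_2e^(-t)cos(2t)

Coefficient matrix A = [[13, 20], [-10, -15]].
Characteristic polynomial det(A - λI) = λ^2 + 2λ + 5 = 0.
Eigenvalues λ = -1 ± 2i (complex conjugate pair).
For λ=-1+2i: an eigenvector is (-1,1) - i(3,-2) = (-1 - 3i, 1 + 2i).
A real fundamental pair from Re and Im of e^((-1+2i)t)v: X_1 = e^(-t)(cos(2t)·(-1,1) + sin(2t)·(3,-2)), X_2 = e^(-t)(sin(2t)·(-1,1) - cos(2t)·(3,-2)).
General solution: K_1X_1 + K_2X_2.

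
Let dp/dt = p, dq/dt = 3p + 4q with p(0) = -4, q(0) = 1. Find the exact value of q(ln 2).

A = [[1,0],[3,4]]; eigenvalues λ = 1, 4.
Eigenvectors: (1,-1) for λ=1, (0,1) for λ=4.
From the initial condition, c_1 = -4, c_2 = -3.
q(ln 2) = (-4)(2^1)(-1) + (-3)(2^4)(1) = -40.

-40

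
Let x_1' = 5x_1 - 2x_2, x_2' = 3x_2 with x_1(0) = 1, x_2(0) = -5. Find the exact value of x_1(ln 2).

152

A = [[5,-2],[0,3]]; eigenvalues λ = 5, 3.
Eigenvectors: (-1,0) for λ=5, (1,1) for λ=3.
From the initial condition, c_1 = -6, c_2 = -5.
x_1(ln 2) = (-6)(2^5)(-1) + (-5)(2^3)(1) = 152.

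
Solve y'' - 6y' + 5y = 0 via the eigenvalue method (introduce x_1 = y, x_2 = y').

y(t) = K_1e^(t) + K_2e^(5t)

Let x_1 = y, x_2 = y'. Then x_1' = x_2 and x_2' = -5x_1 + 6x_2.
A = [[0,1],[-5,6]]; det(A-λI) = λ^2 - 6λ + 5.
Eigenvalues λ = 1, 5 with eigenvectors (1,1), (1,5).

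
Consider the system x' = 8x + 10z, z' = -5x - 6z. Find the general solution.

Coefficient matrix A = [[8, 10], [-5, -6]].
Characteristic polynomial det(A - λI) = λ^2 - 2λ + 2 = 0.
Eigenvalues λ = 1 ± i (complex conjugate pair).
For λ=1+i: an eigenvector is (-3,2) - i(-1,1) = (-3 + i, 2 - i).
A real fundamental pair from Re and Im of e^((1+i)t)v: X_1 = e^(t)(cos(t)·(-3,2) + sin(t)·(-1,1)), X_2 = e^(t)(sin(t)·(-3,2) - cos(t)·(-1,1)).
General solution: K_1X_1 + K_2X_2.

x(t) = -K_1e^(t)sin(t) - 3K_1e^(t)cos(t) - 3K_2e^(t)sin(t) + K_2e^(t)cos(t), z(t) = K_1e^(t)sin(t) + 2K_1e^(t)cos(t) + 2K_2e^(t)sin(t) - K_2e^(t)cos(t)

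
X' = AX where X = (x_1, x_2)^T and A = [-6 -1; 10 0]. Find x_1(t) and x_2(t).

Coefficient matrix A = [[-6, -1], [10, 0]].
Characteristic polynomial det(A - λI) = λ^2 + 6λ + 10 = 0.
Eigenvalues λ = -3 ± i (complex conjugate pair).
For λ=-3+i: an eigenvector is (-1,3) - i(0,-1) = (-1, 3 + i).
A real fundamental pair from Re and Im of e^((-3+i)t)v: X_1 = e^(-3t)(cos(t)·(-1,3) + sin(t)·(0,-1)), X_2 = e^(-3t)(sin(t)·(-1,3) - cos(t)·(0,-1)).
General solution: C_1X_1 + C_2X_2.

x_1(t) = -C_1e^(-3t)cos(t) - C_2e^(-3t)sin(t), x_2(t) = -C_1e^(-3t)sin(t) + 3C_1e^(-3t)cos(t) + 3C_2e^(-3t)sin(t) + C_2e^(-3t)cos(t)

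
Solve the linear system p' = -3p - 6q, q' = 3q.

Coefficient matrix A = [[-3, -6], [0, 3]].
Characteristic polynomial det(A - λI) = λ^2 - 9 = 0.
Eigenvalues λ = -3, 3.
For λ=-3: (A-λI) row 1 is [0, -6], so an eigenvector is (1, 0).
For λ=3: (A-λI) row 1 is [-6, -6], so an eigenvector is (-1, 1).
General solution: c_1e^(-3t)(1,0) + c_2e^(3t)(-1,1).

p(t) = c_1e^(-3t) - c_2e^(3t), q(t) = c_2e^(3t)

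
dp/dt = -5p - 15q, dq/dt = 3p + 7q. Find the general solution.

p(t) = -2K_1e^(t)sin(3t) + K_1e^(t)cos(3t) + K_2e^(t)sin(3t) + 2K_2e^(t)cos(3t), q(t) = K_1e^(t)sin(3t) - K_2e^(t)cos(3t)

Coefficient matrix A = [[-5, -15], [3, 7]].
Characteristic polynomial det(A - λI) = λ^2 - 2λ + 10 = 0.
Eigenvalues λ = 1 ± 3i (complex conjugate pair).
For λ=1+3i: an eigenvector is (1,0) - i(-2,1) = (1 + 2i, 0 - i).
A real fundamental pair from Re and Im of e^((1+3i)t)v: X_1 = e^(t)(cos(3t)·(1,0) + sin(3t)·(-2,1)), X_2 = e^(t)(sin(3t)·(1,0) - cos(3t)·(-2,1)).
General solution: K_1X_1 + K_2X_2.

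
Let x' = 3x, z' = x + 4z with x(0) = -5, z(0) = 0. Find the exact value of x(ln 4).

-320

A = [[3,0],[1,4]]; eigenvalues λ = 3, 4.
Eigenvectors: (-1,1) for λ=3, (0,1) for λ=4.
From the initial condition, c_1 = 5, c_2 = -5.
x(ln 4) = (5)(4^3)(-1) + (-5)(4^4)(0) = -320.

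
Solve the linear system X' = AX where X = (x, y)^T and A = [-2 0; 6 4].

Coefficient matrix A = [[-2, 0], [6, 4]].
Characteristic polynomial det(A - λI) = λ^2 - 2λ - 8 = 0.
Eigenvalues λ = -2, 4.
For λ=-2: (A-λI) row 2 is [6, 6], so an eigenvector is (1, -1).
For λ=4: (A-λI) row 1 is [-6, 0], so an eigenvector is (0, 1).
General solution: K_1e^(-2t)(1,-1) + K_2e^(4t)(0,1).

x(t) = K_1e^(-2t), y(t) = -K_1e^(-2t) + K_2e^(4t)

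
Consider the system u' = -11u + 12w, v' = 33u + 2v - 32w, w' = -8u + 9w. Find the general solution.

u(t) = 3c_2e^(-3t) + c_3e^(t), v(t) = c_1e^(2t) - 7c_2e^(-3t) - c_3e^(t), w(t) = 2c_2e^(-3t) + c_3e^(t)

Coefficient matrix A = [[-11, 0, 12], [33, 2, -32], [-8, 0, 9]].
det(A - λI) = 0 gives eigenvalues λ = 2, -3, 1.
For λ=2: eigenvector (0,1,0).
For λ=-3: eigenvector (3,-7,2).
For λ=1: eigenvector (1,-1,1).
General solution: c_1e^(2t)(0,1,0) + c_2e^(-3t)(3,-7,2) + c_3e^(t)(1,-1,1).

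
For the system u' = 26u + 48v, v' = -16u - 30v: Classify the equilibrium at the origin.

A = [[26,48],[-16,-30]]; det(A-λI) = λ^2 + 4λ - 12.
λ = -6, 2: opposite signs.

saddle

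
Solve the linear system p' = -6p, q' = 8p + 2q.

Coefficient matrix A = [[-6, 0], [8, 2]].
Characteristic polynomial det(A - λI) = λ^2 + 4λ - 12 = 0.
Eigenvalues λ = 2, -6.
For λ=2: (A-λI) row 1 is [-8, 0], so an eigenvector is (0, -1).
For λ=-6: (A-λI) row 2 is [8, 8], so an eigenvector is (1, -1).
General solution: c_1e^(2t)(0,-1) + c_2e^(-6t)(1,-1).

p(t) = c_2e^(-6t), q(t) = -c_1e^(2t) - c_2e^(-6t)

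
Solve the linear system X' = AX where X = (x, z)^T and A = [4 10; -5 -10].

Coefficient matrix A = [[4, 10], [-5, -10]].
Characteristic polynomial det(A - λI) = λ^2 + 6λ + 10 = 0.
Eigenvalues λ = -3 ± i (complex conjugate pair).
For λ=-3+i: an eigenvector is (3,-2) - i(1,-1) = (3 - i, -2 + i).
A real fundamental pair from Re and Im of e^((-3+i)t)v: X_1 = e^(-3t)(cos(t)·(3,-2) + sin(t)·(1,-1)), X_2 = e^(-3t)(sin(t)·(3,-2) - cos(t)·(1,-1)).
General solution: C_1X_1 + C_2X_2.

x(t) = C_1e^(-3t)sin(t) + 3C_1e^(-3t)cos(t) + 3C_2e^(-3t)sin(t) - C_2e^(-3t)cos(t), z(t) = -C_1e^(-3t)sin(t) - 2C_1e^(-3t)cos(t) - 2C_2e^(-3t)sin(t) + C_2e^(-3t)cos(t)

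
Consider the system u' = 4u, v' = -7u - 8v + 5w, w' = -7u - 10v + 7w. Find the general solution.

u(t) = -c_3e^(4t), v(t) = c_1e^(-3t) - c_2e^(2t) + c_3e^(4t), w(t) = c_1e^(-3t) - 2c_2e^(2t) + c_3e^(4t)

Coefficient matrix A = [[4, 0, 0], [-7, -8, 5], [-7, -10, 7]].
det(A - λI) = 0 gives eigenvalues λ = -3, 2, 4.
For λ=-3: eigenvector (0,1,1).
For λ=2: eigenvector (0,-1,-2).
For λ=4: eigenvector (-1,1,1).
General solution: c_1e^(-3t)(0,1,1) + c_2e^(2t)(0,-1,-2) + c_3e^(4t)(-1,1,1).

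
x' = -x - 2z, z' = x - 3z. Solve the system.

x(t) = -C_1e^(-2t)sin(t) + C_1e^(-2t)cos(t) + C_2e^(-2t)sin(t) + C_2e^(-2t)cos(t), z(t) = C_1e^(-2t)cos(t) + C_2e^(-2t)sin(t)

Coefficient matrix A = [[-1, -2], [1, -3]].
Characteristic polynomial det(A - λI) = λ^2 + 4λ + 5 = 0.
Eigenvalues λ = -2 ± i (complex conjugate pair).
For λ=-2+i: an eigenvector is (1,1) - i(-1,0) = (1 + i, 1).
A real fundamental pair from Re and Im of e^((-2+i)t)v: X_1 = e^(-2t)(cos(t)·(1,1) + sin(t)·(-1,0)), X_2 = e^(-2t)(sin(t)·(1,1) - cos(t)·(-1,0)).
General solution: C_1X_1 + C_2X_2.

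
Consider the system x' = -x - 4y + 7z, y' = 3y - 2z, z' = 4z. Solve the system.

Coefficient matrix A = [[-1, -4, 7], [0, 3, -2], [0, 0, 4]].
det(A - λI) = 0 gives eigenvalues λ = -1, 3, 4.
For λ=-1: eigenvector (1,0,0).
For λ=3: eigenvector (-1,1,0).
For λ=4: eigenvector (3,-2,1).
General solution: K_1e^(-t)(1,0,0) + K_2e^(3t)(-1,1,0) + K_3e^(4t)(3,-2,1).

x(t) = K_1e^(-t) - K_2e^(3t) + 3K_3e^(4t), y(t) = K_2e^(3t) - 2K_3e^(4t), z(t) = K_3e^(4t)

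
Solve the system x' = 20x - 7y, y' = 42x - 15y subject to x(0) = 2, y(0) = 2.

Coefficient matrix A = [[20, -7], [42, -15]].
Characteristic polynomial det(A - λI) = λ^2 - 5λ - 6 = 0.
Eigenvalues λ = 6, -1.
For λ=6: (A-λI) row 1 is [14, -7], so an eigenvector is (-1, -2).
For λ=-1: (A-λI) row 1 is [21, -7], so an eigenvector is (1, 3).
General solution: c_1e^(6t)(-1,-2) + c_2e^(-t)(1,3).
Applying x(0)=2, y(0)=2 gives c_1=-4, c_2=-2.

x(t) = 4e^(6t) - 2e^(-t), y(t) = 8e^(6t) - 6e^(-t)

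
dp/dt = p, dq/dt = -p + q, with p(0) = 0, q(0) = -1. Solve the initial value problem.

Coefficient matrix A = [[1, 0], [-1, 1]].
Characteristic polynomial det(A - λI) = λ^2 - 2λ + 1 = 0.
Single eigenvalue λ = 1 with algebraic multiplicity 2.
Eigenvector v = (0,1); generalized eigenvector w with (A-λI)w=v is (-1,2).
General solution: e^(t)[c_1·v + c_2·(t·v + w)].
Applying p(0)=0, q(0)=-1 gives c_1=-1, c_2=0.

p(t) = 0, q(t) = -e^(t)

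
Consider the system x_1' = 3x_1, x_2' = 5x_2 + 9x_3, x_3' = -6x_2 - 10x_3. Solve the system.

x_1(t) = c_1e^(3t), x_2(t) = -c_2e^(-4t) - 3c_3e^(-t), x_3(t) = c_2e^(-4t) + 2c_3e^(-t)

Coefficient matrix A = [[3, 0, 0], [0, 5, 9], [0, -6, -10]].
det(A - λI) = 0 gives eigenvalues λ = 3, -4, -1.
For λ=3: eigenvector (1,0,0).
For λ=-4: eigenvector (0,-1,1).
For λ=-1: eigenvector (0,-3,2).
General solution: c_1e^(3t)(1,0,0) + c_2e^(-4t)(0,-1,1) + c_3e^(-t)(0,-3,2).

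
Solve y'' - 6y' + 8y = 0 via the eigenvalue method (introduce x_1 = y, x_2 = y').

Let x_1 = y, x_2 = y'. Then x_1' = x_2 and x_2' = -8x_1 + 6x_2.
A = [[0,1],[-8,6]]; det(A-λI) = λ^2 - 6λ + 8.
Eigenvalues λ = 2, 4 with eigenvectors (1,2), (1,4).

y(t) = K_1e^(2t) + K_2e^(4t)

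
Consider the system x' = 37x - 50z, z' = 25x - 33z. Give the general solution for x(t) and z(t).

x(t) = 3K_1e^(2t)sin(5t) - K_1e^(2t)cos(5t) - K_2e^(2t)sin(5t) - 3K_2e^(2t)cos(5t), z(t) = 2K_1e^(2t)sin(5t) - K_1e^(2t)cos(5t) - K_2e^(2t)sin(5t) - 2K_2e^(2t)cos(5t)

Coefficient matrix A = [[37, -50], [25, -33]].
Characteristic polynomial det(A - λI) = λ^2 - 4λ + 29 = 0.
Eigenvalues λ = 2 ± 5i (complex conjugate pair).
For λ=2+5i: an eigenvector is (-1,-1) - i(3,2) = (-1 - 3i, -1 - 2i).
A real fundamental pair from Re and Im of e^((2+5i)t)v: X_1 = e^(2t)(cos(5t)·(-1,-1) + sin(5t)·(3,2)), X_2 = e^(2t)(sin(5t)·(-1,-1) - cos(5t)·(3,2)).
General solution: K_1X_1 + K_2X_2.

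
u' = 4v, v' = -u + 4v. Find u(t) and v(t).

Coefficient matrix A = [[0, 4], [-1, 4]].
Characteristic polynomial det(A - λI) = λ^2 - 4λ + 4 = 0.
Single eigenvalue λ = 2 with algebraic multiplicity 2.
Eigenvector v = (2,1); generalized eigenvector w with (A-λI)w=v is (-1,0).
General solution: e^(2t)[C_1·v + C_2·(t·v + w)].

u(t) = 2C_1e^(2t) + 2C_2te^(2t) - C_2e^(2t), v(t) = C_1e^(2t) + C_2te^(2t)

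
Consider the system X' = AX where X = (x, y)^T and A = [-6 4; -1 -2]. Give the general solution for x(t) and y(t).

x(t) = -2K_1e^(-4t) - 2K_2te^(-4t) + K_2e^(-4t), y(t) = -K_1e^(-4t) - K_2te^(-4t)

Coefficient matrix A = [[-6, 4], [-1, -2]].
Characteristic polynomial det(A - λI) = λ^2 + 8λ + 16 = 0.
Single eigenvalue λ = -4 with algebraic multiplicity 2.
Eigenvector v = (-2,-1); generalized eigenvector w with (A-λI)w=v is (1,0).
General solution: e^(-4t)[K_1·v + K_2·(t·v + w)].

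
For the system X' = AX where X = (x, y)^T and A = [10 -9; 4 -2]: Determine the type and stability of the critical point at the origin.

A = [[10,-9],[4,-2]]; det(A-λI) = λ^2 - 8λ + 16.
repeated λ = 4 with a single eigenvector.

unstable improper node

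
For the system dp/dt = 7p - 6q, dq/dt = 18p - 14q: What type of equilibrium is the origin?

A = [[7,-6],[18,-14]]; det(A-λI) = λ^2 + 7λ + 10.
λ = -5, -2: both negative.

stable node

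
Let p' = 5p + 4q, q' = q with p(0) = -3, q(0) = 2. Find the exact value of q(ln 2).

4

A = [[5,4],[0,1]]; eigenvalues λ = 1, 5.
Eigenvectors: (-1,1) for λ=1, (1,0) for λ=5.
From the initial condition, c_1 = 2, c_2 = -1.
q(ln 2) = (2)(2^1)(1) + (-1)(2^5)(0) = 4.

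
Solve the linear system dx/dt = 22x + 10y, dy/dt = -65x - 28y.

x(t) = K_1e^(-3t)sin(5t) + K_1e^(-3t)cos(5t) + K_2e^(-3t)sin(5t) - K_2e^(-3t)cos(5t), y(t) = -3K_1e^(-3t)sin(5t) - 2K_1e^(-3t)cos(5t) - 2K_2e^(-3t)sin(5t) + 3K_2e^(-3t)cos(5t)

Coefficient matrix A = [[22, 10], [-65, -28]].
Characteristic polynomial det(A - λI) = λ^2 + 6λ + 34 = 0.
Eigenvalues λ = -3 ± 5i (complex conjugate pair).
For λ=-3+5i: an eigenvector is (1,-2) - i(1,-3) = (1 - i, -2 + 3i).
A real fundamental pair from Re and Im of e^((-3+5i)t)v: X_1 = e^(-3t)(cos(5t)·(1,-2) + sin(5t)·(1,-3)), X_2 = e^(-3t)(sin(5t)·(1,-2) - cos(5t)·(1,-3)).
General solution: K_1X_1 + K_2X_2.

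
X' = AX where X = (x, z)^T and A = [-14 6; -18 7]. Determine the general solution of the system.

Coefficient matrix A = [[-14, 6], [-18, 7]].
Characteristic polynomial det(A - λI) = λ^2 + 7λ + 10 = 0.
Eigenvalues λ = -5, -2.
For λ=-5: (A-λI) row 1 is [-9, 6], so an eigenvector is (2, 3).
For λ=-2: (A-λI) row 1 is [-12, 6], so an eigenvector is (1, 2).
General solution: c_1e^(-5t)(2,3) + c_2e^(-2t)(1,2).

x(t) = 2c_1e^(-5t) + c_2e^(-2t), z(t) = 3c_1e^(-5t) + 2c_2e^(-2t)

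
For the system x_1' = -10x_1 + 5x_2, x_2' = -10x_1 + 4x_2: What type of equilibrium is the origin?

stable spiral

A = [[-10,5],[-10,4]]; det(A-λI) = λ^2 + 6λ + 10.
λ = -3 ± i: negative real part.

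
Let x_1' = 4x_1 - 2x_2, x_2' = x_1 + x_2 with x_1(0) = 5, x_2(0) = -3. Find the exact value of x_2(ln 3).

117

A = [[4,-2],[1,1]]; eigenvalues λ = 2, 3.
Eigenvectors: (1,1) for λ=2, (2,1) for λ=3.
From the initial condition, c_1 = -11, c_2 = 8.
x_2(ln 3) = (-11)(3^2)(1) + (8)(3^3)(1) = 117.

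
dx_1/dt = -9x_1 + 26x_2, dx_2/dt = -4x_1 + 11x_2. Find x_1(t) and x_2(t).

x_1(t) = -2C_1e^(t)sin(2t) + 3C_1e^(t)cos(2t) + 3C_2e^(t)sin(2t) + 2C_2e^(t)cos(2t), x_2(t) = -C_1e^(t)sin(2t) + C_1e^(t)cos(2t) + C_2e^(t)sin(2t) + C_2e^(t)cos(2t)

Coefficient matrix A = [[-9, 26], [-4, 11]].
Characteristic polynomial det(A - λI) = λ^2 - 2λ + 5 = 0.
Eigenvalues λ = 1 ± 2i (complex conjugate pair).
For λ=1+2i: an eigenvector is (3,1) - i(-2,-1) = (3 + 2i, 1 + i).
A real fundamental pair from Re and Im of e^((1+2i)t)v: X_1 = e^(t)(cos(2t)·(3,1) + sin(2t)·(-2,-1)), X_2 = e^(t)(sin(2t)·(3,1) - cos(2t)·(-2,-1)).
General solution: C_1X_1 + C_2X_2.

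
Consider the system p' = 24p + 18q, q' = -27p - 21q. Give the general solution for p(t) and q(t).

Coefficient matrix A = [[24, 18], [-27, -21]].
Characteristic polynomial det(A - λI) = λ^2 - 3λ - 18 = 0.
Eigenvalues λ = 6, -3.
For λ=6: (A-λI) row 1 is [18, 18], so an eigenvector is (-1, 1).
For λ=-3: (A-λI) row 1 is [27, 18], so an eigenvector is (-2, 3).
General solution: C_1e^(6t)(-1,1) + C_2e^(-3t)(-2,3).

p(t) = -C_1e^(6t) - 2C_2e^(-3t), q(t) = C_1e^(6t) + 3C_2e^(-3t)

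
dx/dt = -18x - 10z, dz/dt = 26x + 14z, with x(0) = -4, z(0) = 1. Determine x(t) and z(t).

x(t) = 27e^(-2t)sin(2t) - 4e^(-2t)cos(2t), z(t) = -44e^(-2t)sin(2t) + e^(-2t)cos(2t)

Coefficient matrix A = [[-18, -10], [26, 14]].
Characteristic polynomial det(A - λI) = λ^2 + 4λ + 8 = 0.
Eigenvalues λ = -2 ± 2i (complex conjugate pair).
For λ=-2+2i: an eigenvector is (2,-3) - i(-1,2) = (2 + i, -3 - 2i).
A real fundamental pair from Re and Im of e^((-2+2i)t)v: X_1 = e^(-2t)(cos(2t)·(2,-3) + sin(2t)·(-1,2)), X_2 = e^(-2t)(sin(2t)·(2,-3) - cos(2t)·(-1,2)).
General solution: K_1X_1 + K_2X_2.
Applying x(0)=-4, z(0)=1 gives K_1=-7, K_2=10.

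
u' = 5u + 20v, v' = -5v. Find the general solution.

Coefficient matrix A = [[5, 20], [0, -5]].
Characteristic polynomial det(A - λI) = λ^2 - 25 = 0.
Eigenvalues λ = -5, 5.
For λ=-5: (A-λI) row 1 is [10, 20], so an eigenvector is (-2, 1).
For λ=5: (A-λI) row 1 is [0, 20], so an eigenvector is (1, 0).
General solution: K_1e^(-5t)(-2,1) + K_2e^(5t)(1,0).

u(t) = -2K_1e^(-5t) + K_2e^(5t), v(t) = K_1e^(-5t)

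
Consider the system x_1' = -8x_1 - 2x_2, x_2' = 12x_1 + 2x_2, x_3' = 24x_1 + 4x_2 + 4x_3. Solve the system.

Coefficient matrix A = [[-8, -2, 0], [12, 2, 0], [24, 4, 4]].
det(A - λI) = 0 gives eigenvalues λ = 4, -4, -2.
For λ=4: eigenvector (0,0,1).
For λ=-4: eigenvector (1,-2,-2).
For λ=-2: eigenvector (1,-3,-2).
General solution: K_1e^(4t)(0,0,1) + K_2e^(-4t)(1,-2,-2) + K_3e^(-2t)(1,-3,-2).

x_1(t) = K_2e^(-4t) + K_3e^(-2t), x_2(t) = -2K_2e^(-4t) - 3K_3e^(-2t), x_3(t) = K_1e^(4t) - 2K_2e^(-4t) - 2K_3e^(-2t)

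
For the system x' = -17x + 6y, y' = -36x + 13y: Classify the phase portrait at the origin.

saddle

A = [[-17,6],[-36,13]]; det(A-λI) = λ^2 + 4λ - 5.
λ = 1, -5: opposite signs.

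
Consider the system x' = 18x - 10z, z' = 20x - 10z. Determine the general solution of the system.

Coefficient matrix A = [[18, -10], [20, -10]].
Characteristic polynomial det(A - λI) = λ^2 - 8λ + 20 = 0.
Eigenvalues λ = 4 ± 2i (complex conjugate pair).
For λ=4+2i: an eigenvector is (1,1) - i(2,3) = (1 - 2i, 1 - 3i).
A real fundamental pair from Re and Im of e^((4+2i)t)v: X_1 = e^(4t)(cos(2t)·(1,1) + sin(2t)·(2,3)), X_2 = e^(4t)(sin(2t)·(1,1) - cos(2t)·(2,3)).
General solution: C_1X_1 + C_2X_2.

x(t) = 2C_1e^(4t)sin(2t) + C_1e^(4t)cos(2t) + C_2e^(4t)sin(2t) - 2C_2e^(4t)cos(2t), z(t) = 3C_1e^(4t)sin(2t) + C_1e^(4t)cos(2t) + C_2e^(4t)sin(2t) - 3C_2e^(4t)cos(2t)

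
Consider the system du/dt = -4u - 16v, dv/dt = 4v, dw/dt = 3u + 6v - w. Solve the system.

Coefficient matrix A = [[-4, -16, 0], [0, 4, 0], [3, 6, -1]].
det(A - λI) = 0 gives eigenvalues λ = -4, 4, -1.
For λ=-4: eigenvector (1,0,-1).
For λ=4: eigenvector (-2,1,0).
For λ=-1: eigenvector (0,0,1).
General solution: K_1e^(-4t)(1,0,-1) + K_2e^(4t)(-2,1,0) + K_3e^(-t)(0,0,1).

u(t) = K_1e^(-4t) - 2K_2e^(4t), v(t) = K_2e^(4t), w(t) = -K_1e^(-4t) + K_3e^(-t)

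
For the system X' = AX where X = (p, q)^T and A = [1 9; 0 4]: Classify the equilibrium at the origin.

unstable node

A = [[1,9],[0,4]]; det(A-λI) = λ^2 - 5λ + 4.
λ = 4, 1: both positive.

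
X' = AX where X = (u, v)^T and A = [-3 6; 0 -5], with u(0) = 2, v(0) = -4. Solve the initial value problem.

Coefficient matrix A = [[-3, 6], [0, -5]].
Characteristic polynomial det(A - λI) = λ^2 + 8λ + 15 = 0.
Eigenvalues λ = -3, -5.
For λ=-3: (A-λI) row 1 is [0, 6], so an eigenvector is (1, 0).
For λ=-5: (A-λI) row 1 is [2, 6], so an eigenvector is (3, -1).
General solution: c_1e^(-3t)(1,0) + c_2e^(-5t)(3,-1).
Applying u(0)=2, v(0)=-4 gives c_1=-10, c_2=4.

u(t) = -10e^(-3t) + 12e^(-5t), v(t) = -4e^(-5t)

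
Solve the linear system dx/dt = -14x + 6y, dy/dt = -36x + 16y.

x(t) = -C_1e^(-2t) - C_2e^(4t), y(t) = -2C_1e^(-2t) - 3C_2e^(4t)

Coefficient matrix A = [[-14, 6], [-36, 16]].
Characteristic polynomial det(A - λI) = λ^2 - 2λ - 8 = 0.
Eigenvalues λ = -2, 4.
For λ=-2: (A-λI) row 1 is [-12, 6], so an eigenvector is (-1, -2).
For λ=4: (A-λI) row 1 is [-18, 6], so an eigenvector is (-1, -3).
General solution: C_1e^(-2t)(-1,-2) + C_2e^(4t)(-1,-3).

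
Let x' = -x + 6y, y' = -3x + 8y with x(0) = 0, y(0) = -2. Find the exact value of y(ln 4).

A = [[-1,6],[-3,8]]; eigenvalues λ = 2, 5.
Eigenvectors: (-2,-1) for λ=2, (-1,-1) for λ=5.
From the initial condition, c_1 = -2, c_2 = 4.
y(ln 4) = (-2)(4^2)(-1) + (4)(4^5)(-1) = -4064.

-4064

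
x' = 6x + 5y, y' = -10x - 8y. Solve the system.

x(t) = c_1e^(-t)sin(t) - 2c_1e^(-t)cos(t) - 2c_2e^(-t)sin(t) - c_2e^(-t)cos(t), y(t) = -c_1e^(-t)sin(t) + 3c_1e^(-t)cos(t) + 3c_2e^(-t)sin(t) + c_2e^(-t)cos(t)

Coefficient matrix A = [[6, 5], [-10, -8]].
Characteristic polynomial det(A - λI) = λ^2 + 2λ + 2 = 0.
Eigenvalues λ = -1 ± i (complex conjugate pair).
For λ=-1+i: an eigenvector is (-2,3) - i(1,-1) = (-2 - i, 3 + i).
A real fundamental pair from Re and Im of e^((-1+i)t)v: X_1 = e^(-t)(cos(t)·(-2,3) + sin(t)·(1,-1)), X_2 = e^(-t)(sin(t)·(-2,3) - cos(t)·(1,-1)).
General solution: c_1X_1 + c_2X_2.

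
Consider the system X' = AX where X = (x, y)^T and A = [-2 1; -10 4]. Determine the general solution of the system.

x(t) = -C_1e^(t)cos(t) - C_2e^(t)sin(t), y(t) = C_1e^(t)sin(t) - 3C_1e^(t)cos(t) - 3C_2e^(t)sin(t) - C_2e^(t)cos(t)

Coefficient matrix A = [[-2, 1], [-10, 4]].
Characteristic polynomial det(A - λI) = λ^2 - 2λ + 2 = 0.
Eigenvalues λ = 1 ± i (complex conjugate pair).
For λ=1+i: an eigenvector is (-1,-3) - i(0,1) = (-1, -3 - i).
A real fundamental pair from Re and Im of e^((1+i)t)v: X_1 = e^(t)(cos(t)·(-1,-3) + sin(t)·(0,1)), X_2 = e^(t)(sin(t)·(-1,-3) - cos(t)·(0,1)).
General solution: C_1X_1 + C_2X_2.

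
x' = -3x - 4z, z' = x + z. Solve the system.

x(t) = -2C_1e^(-t) - 2C_2te^(-t) + 3C_2e^(-t), z(t) = C_1e^(-t) + C_2te^(-t) - C_2e^(-t)

Coefficient matrix A = [[-3, -4], [1, 1]].
Characteristic polynomial det(A - λI) = λ^2 + 2λ + 1 = 0.
Single eigenvalue λ = -1 with algebraic multiplicity 2.
Eigenvector v = (-2,1); generalized eigenvector w with (A-λI)w=v is (3,-1).
General solution: e^(-t)[C_1·v + C_2·(t·v + w)].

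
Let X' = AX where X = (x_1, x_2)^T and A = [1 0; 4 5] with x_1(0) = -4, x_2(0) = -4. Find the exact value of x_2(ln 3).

-1932

A = [[1,0],[4,5]]; eigenvalues λ = 5, 1.
Eigenvectors: (0,-1) for λ=5, (1,-1) for λ=1.
From the initial condition, c_1 = 8, c_2 = -4.
x_2(ln 3) = (8)(3^5)(-1) + (-4)(3^1)(-1) = -1932.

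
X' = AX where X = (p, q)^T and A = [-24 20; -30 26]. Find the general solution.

p(t) = 2C_1e^(6t) + C_2e^(-4t), q(t) = 3C_1e^(6t) + C_2e^(-4t)

Coefficient matrix A = [[-24, 20], [-30, 26]].
Characteristic polynomial det(A - λI) = λ^2 - 2λ - 24 = 0.
Eigenvalues λ = 6, -4.
For λ=6: (A-λI) row 1 is [-30, 20], so an eigenvector is (2, 3).
For λ=-4: (A-λI) row 1 is [-20, 20], so an eigenvector is (1, 1).
General solution: C_1e^(6t)(2,3) + C_2e^(-4t)(1,1).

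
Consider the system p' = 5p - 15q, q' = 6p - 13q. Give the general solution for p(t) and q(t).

Coefficient matrix A = [[5, -15], [6, -13]].
Characteristic polynomial det(A - λI) = λ^2 + 8λ + 25 = 0.
Eigenvalues λ = -4 ± 3i (complex conjugate pair).
For λ=-4+3i: an eigenvector is (1,1) - i(-2,-1) = (1 + 2i, 1 + i).
A real fundamental pair from Re and Im of e^((-4+3i)t)v: X_1 = e^(-4t)(cos(3t)·(1,1) + sin(3t)·(-2,-1)), X_2 = e^(-4t)(sin(3t)·(1,1) - cos(3t)·(-2,-1)).
General solution: c_1X_1 + c_2X_2.

p(t) = -2c_1e^(-4t)sin(3t) + c_1e^(-4t)cos(3t) + c_2e^(-4t)sin(3t) + 2c_2e^(-4t)cos(3t), q(t) = -c_1e^(-4t)sin(3t) + c_1e^(-4t)cos(3t) + c_2e^(-4t)sin(3t) + c_2e^(-4t)cos(3t)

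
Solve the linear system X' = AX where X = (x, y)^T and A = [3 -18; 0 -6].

x(t) = 2K_1e^(-6t) + K_2e^(3t), y(t) = K_1e^(-6t)

Coefficient matrix A = [[3, -18], [0, -6]].
Characteristic polynomial det(A - λI) = λ^2 + 3λ - 18 = 0.
Eigenvalues λ = -6, 3.
For λ=-6: (A-λI) row 1 is [9, -18], so an eigenvector is (2, 1).
For λ=3: (A-λI) row 1 is [0, -18], so an eigenvector is (1, 0).
General solution: K_1e^(-6t)(2,1) + K_2e^(3t)(1,0).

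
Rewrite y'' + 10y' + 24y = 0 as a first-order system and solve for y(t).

y(t) = C_1e^(-6t) + C_2e^(-4t)

Let x_1 = y, x_2 = y'. Then x_1' = x_2 and x_2' = -24x_1 - 10x_2.
A = [[0,1],[-24,-10]]; det(A-λI) = λ^2 + 10λ + 24.
Eigenvalues λ = -6, -4 with eigenvectors (1,-6), (1,-4).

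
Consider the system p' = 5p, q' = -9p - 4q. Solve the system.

p(t) = -K_1e^(5t), q(t) = K_1e^(5t) - K_2e^(-4t)

Coefficient matrix A = [[5, 0], [-9, -4]].
Characteristic polynomial det(A - λI) = λ^2 - λ - 20 = 0.
Eigenvalues λ = 5, -4.
For λ=5: (A-λI) row 2 is [-9, -9], so an eigenvector is (-1, 1).
For λ=-4: (A-λI) row 1 is [9, 0], so an eigenvector is (0, -1).
General solution: K_1e^(5t)(-1,1) + K_2e^(-4t)(0,-1).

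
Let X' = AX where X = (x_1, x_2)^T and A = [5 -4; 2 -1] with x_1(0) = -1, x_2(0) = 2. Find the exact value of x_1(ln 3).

-147

A = [[5,-4],[2,-1]]; eigenvalues λ = 3, 1.
Eigenvectors: (2,1) for λ=3, (-1,-1) for λ=1.
From the initial condition, c_1 = -3, c_2 = -5.
x_1(ln 3) = (-3)(3^3)(2) + (-5)(3^1)(-1) = -147.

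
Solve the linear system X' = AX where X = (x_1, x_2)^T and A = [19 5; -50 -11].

x_1(t) = -K_1e^(4t)cos(5t) - K_2e^(4t)sin(5t), x_2(t) = K_1e^(4t)sin(5t) + 3K_1e^(4t)cos(5t) + 3K_2e^(4t)sin(5t) - K_2e^(4t)cos(5t)

Coefficient matrix A = [[19, 5], [-50, -11]].
Characteristic polynomial det(A - λI) = λ^2 - 8λ + 41 = 0.
Eigenvalues λ = 4 ± 5i (complex conjugate pair).
For λ=4+5i: an eigenvector is (-1,3) - i(0,1) = (-1, 3 - i).
A real fundamental pair from Re and Im of e^((4+5i)t)v: X_1 = e^(4t)(cos(5t)·(-1,3) + sin(5t)·(0,1)), X_2 = e^(4t)(sin(5t)·(-1,3) - cos(5t)·(0,1)).
General solution: K_1X_1 + K_2X_2.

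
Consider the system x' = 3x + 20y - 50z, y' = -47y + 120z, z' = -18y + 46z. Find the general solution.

x(t) = K_1e^(3t) + 2K_2e^(-2t), y(t) = -8K_2e^(-2t) + 5K_3e^(t), z(t) = -3K_2e^(-2t) + 2K_3e^(t)

Coefficient matrix A = [[3, 20, -50], [0, -47, 120], [0, -18, 46]].
det(A - λI) = 0 gives eigenvalues λ = 3, -2, 1.
For λ=3: eigenvector (1,0,0).
For λ=-2: eigenvector (2,-8,-3).
For λ=1: eigenvector (0,5,2).
General solution: K_1e^(3t)(1,0,0) + K_2e^(-2t)(2,-8,-3) + K_3e^(t)(0,5,2).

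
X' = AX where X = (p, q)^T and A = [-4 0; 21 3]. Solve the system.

Coefficient matrix A = [[-4, 0], [21, 3]].
Characteristic polynomial det(A - λI) = λ^2 + λ - 12 = 0.
Eigenvalues λ = -4, 3.
For λ=-4: (A-λI) row 2 is [21, 7], so an eigenvector is (-1, 3).
For λ=3: (A-λI) row 1 is [-7, 0], so an eigenvector is (0, -1).
General solution: c_1e^(-4t)(-1,3) + c_2e^(3t)(0,-1).

p(t) = -c_1e^(-4t), q(t) = 3c_1e^(-4t) - c_2e^(3t)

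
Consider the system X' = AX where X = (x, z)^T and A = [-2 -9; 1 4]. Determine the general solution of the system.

x(t) = -3c_1e^(t) - 3c_2te^(t) + c_2e^(t), z(t) = c_1e^(t) + c_2te^(t)

Coefficient matrix A = [[-2, -9], [1, 4]].
Characteristic polynomial det(A - λI) = λ^2 - 2λ + 1 = 0.
Single eigenvalue λ = 1 with algebraic multiplicity 2.
Eigenvector v = (-3,1); generalized eigenvector w with (A-λI)w=v is (1,0).
General solution: e^(t)[c_1·v + c_2·(t·v + w)].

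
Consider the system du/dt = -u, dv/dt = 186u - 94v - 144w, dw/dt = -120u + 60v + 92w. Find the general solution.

Coefficient matrix A = [[-1, 0, 0], [186, -94, -144], [-120, 60, 92]].
det(A - λI) = 0 gives eigenvalues λ = -1, -4, 2.
For λ=-1: eigenvector (1,2,0).
For λ=-4: eigenvector (0,-8,5).
For λ=2: eigenvector (0,-3,2).
General solution: c_1e^(-t)(1,2,0) + c_2e^(-4t)(0,-8,5) + c_3e^(2t)(0,-3,2).

u(t) = c_1e^(-t), v(t) = 2c_1e^(-t) - 8c_2e^(-4t) - 3c_3e^(2t), w(t) = 5c_2e^(-4t) + 2c_3e^(2t)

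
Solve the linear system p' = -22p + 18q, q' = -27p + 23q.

p(t) = -K_1e^(-4t) + 2K_2e^(5t), q(t) = -K_1e^(-4t) + 3K_2e^(5t)

Coefficient matrix A = [[-22, 18], [-27, 23]].
Characteristic polynomial det(A - λI) = λ^2 - λ - 20 = 0.
Eigenvalues λ = -4, 5.
For λ=-4: (A-λI) row 1 is [-18, 18], so an eigenvector is (-1, -1).
For λ=5: (A-λI) row 1 is [-27, 18], so an eigenvector is (2, 3).
General solution: K_1e^(-4t)(-1,-1) + K_2e^(5t)(2,3).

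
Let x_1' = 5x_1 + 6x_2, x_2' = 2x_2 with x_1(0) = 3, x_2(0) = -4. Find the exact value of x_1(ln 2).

-128

A = [[5,6],[0,2]]; eigenvalues λ = 5, 2.
Eigenvectors: (-1,0) for λ=5, (-2,1) for λ=2.
From the initial condition, c_1 = 5, c_2 = -4.
x_1(ln 2) = (5)(2^5)(-1) + (-4)(2^2)(-2) = -128.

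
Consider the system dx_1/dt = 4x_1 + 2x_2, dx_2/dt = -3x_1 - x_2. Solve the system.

x_1(t) = -c_1e^(2t) - 2c_2e^(t), x_2(t) = c_1e^(2t) + 3c_2e^(t)

Coefficient matrix A = [[4, 2], [-3, -1]].
Characteristic polynomial det(A - λI) = λ^2 - 3λ + 2 = 0.
Eigenvalues λ = 2, 1.
For λ=2: (A-λI) row 1 is [2, 2], so an eigenvector is (-1, 1).
For λ=1: (A-λI) row 1 is [3, 2], so an eigenvector is (-2, 3).
General solution: c_1e^(2t)(-1,1) + c_2e^(t)(-2,3).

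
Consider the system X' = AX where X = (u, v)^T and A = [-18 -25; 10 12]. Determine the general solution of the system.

Coefficient matrix A = [[-18, -25], [10, 12]].
Characteristic polynomial det(A - λI) = λ^2 + 6λ + 34 = 0.
Eigenvalues λ = -3 ± 5i (complex conjugate pair).
For λ=-3+5i: an eigenvector is (2,-1) - i(-1,1) = (2 + i, -1 - i).
A real fundamental pair from Re and Im of e^((-3+5i)t)v: X_1 = e^(-3t)(cos(5t)·(2,-1) + sin(5t)·(-1,1)), X_2 = e^(-3t)(sin(5t)·(2,-1) - cos(5t)·(-1,1)).
General solution: c_1X_1 + c_2X_2.

u(t) = -c_1e^(-3t)sin(5t) + 2c_1e^(-3t)cos(5t) + 2c_2e^(-3t)sin(5t) + c_2e^(-3t)cos(5t), v(t) = c_1e^(-3t)sin(5t) - c_1e^(-3t)cos(5t) - c_2e^(-3t)sin(5t) - c_2e^(-3t)cos(5t)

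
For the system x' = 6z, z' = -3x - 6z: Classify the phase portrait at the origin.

A = [[0,6],[-3,-6]]; det(A-λI) = λ^2 + 6λ + 18.
λ = -3 ± 3i: negative real part.

stable spiral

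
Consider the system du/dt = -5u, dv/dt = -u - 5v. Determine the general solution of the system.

Coefficient matrix A = [[-5, 0], [-1, -5]].
Characteristic polynomial det(A - λI) = λ^2 + 10λ + 25 = 0.
Single eigenvalue λ = -5 with algebraic multiplicity 2.
Eigenvector v = (0,-1); generalized eigenvector w with (A-λI)w=v is (1,-1).
General solution: e^(-5t)[C_1·v + C_2·(t·v + w)].

u(t) = C_2e^(-5t), v(t) = -C_1e^(-5t) - C_2te^(-5t) - C_2e^(-5t)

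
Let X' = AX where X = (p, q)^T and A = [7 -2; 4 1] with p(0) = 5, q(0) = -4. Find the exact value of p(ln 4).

13760

A = [[7,-2],[4,1]]; eigenvalues λ = 3, 5.
Eigenvectors: (1,2) for λ=3, (1,1) for λ=5.
From the initial condition, c_1 = -9, c_2 = 14.
p(ln 4) = (-9)(4^3)(1) + (14)(4^5)(1) = 13760.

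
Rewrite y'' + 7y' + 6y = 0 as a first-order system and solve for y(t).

y(t) = C_1e^(-6t) + C_2e^(-t)

Let x_1 = y, x_2 = y'. Then x_1' = x_2 and x_2' = -6x_1 - 7x_2.
A = [[0,1],[-6,-7]]; det(A-λI) = λ^2 + 7λ + 6.
Eigenvalues λ = -6, -1 with eigenvectors (1,-6), (1,-1).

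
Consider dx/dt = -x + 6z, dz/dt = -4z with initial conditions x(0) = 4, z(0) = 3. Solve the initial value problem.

Coefficient matrix A = [[-1, 6], [0, -4]].
Characteristic polynomial det(A - λI) = λ^2 + 5λ + 4 = 0.
Eigenvalues λ = -1, -4.
For λ=-1: (A-λI) row 1 is [0, 6], so an eigenvector is (1, 0).
For λ=-4: (A-λI) row 1 is [3, 6], so an eigenvector is (-2, 1).
General solution: K_1e^(-t)(1,0) + K_2e^(-4t)(-2,1).
Applying x(0)=4, z(0)=3 gives K_1=10, K_2=3.

x(t) = 10e^(-t) - 6e^(-4t), z(t) = 3e^(-4t)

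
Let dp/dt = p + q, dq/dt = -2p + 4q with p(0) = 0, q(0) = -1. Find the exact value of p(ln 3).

A = [[1,1],[-2,4]]; eigenvalues λ = 3, 2.
Eigenvectors: (1,2) for λ=3, (1,1) for λ=2.
From the initial condition, c_1 = -1, c_2 = 1.
p(ln 3) = (-1)(3^3)(1) + (1)(3^2)(1) = -18.

-18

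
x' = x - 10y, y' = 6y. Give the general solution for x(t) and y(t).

x(t) = c_1e^(t) - 2c_2e^(6t), y(t) = c_2e^(6t)

Coefficient matrix A = [[1, -10], [0, 6]].
Characteristic polynomial det(A - λI) = λ^2 - 7λ + 6 = 0.
Eigenvalues λ = 1, 6.
For λ=1: (A-λI) row 1 is [0, -10], so an eigenvector is (1, 0).
For λ=6: (A-λI) row 1 is [-5, -10], so an eigenvector is (-2, 1).
General solution: c_1e^(t)(1,0) + c_2e^(6t)(-2,1).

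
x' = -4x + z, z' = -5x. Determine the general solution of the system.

x(t) = c_1e^(-2t)cos(t) + c_2e^(-2t)sin(t), z(t) = -c_1e^(-2t)sin(t) + 2c_1e^(-2t)cos(t) + 2c_2e^(-2t)sin(t) + c_2e^(-2t)cos(t)

Coefficient matrix A = [[-4, 1], [-5, 0]].
Characteristic polynomial det(A - λI) = λ^2 + 4λ + 5 = 0.
Eigenvalues λ = -2 ± i (complex conjugate pair).
For λ=-2+i: an eigenvector is (1,2) - i(0,-1) = (1, 2 + i).
A real fundamental pair from Re and Im of e^((-2+i)t)v: X_1 = e^(-2t)(cos(t)·(1,2) + sin(t)·(0,-1)), X_2 = e^(-2t)(sin(t)·(1,2) - cos(t)·(0,-1)).
General solution: c_1X_1 + c_2X_2.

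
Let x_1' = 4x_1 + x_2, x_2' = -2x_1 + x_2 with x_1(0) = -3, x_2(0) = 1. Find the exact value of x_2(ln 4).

A = [[4,1],[-2,1]]; eigenvalues λ = 2, 3.
Eigenvectors: (1,-2) for λ=2, (1,-1) for λ=3.
From the initial condition, c_1 = 2, c_2 = -5.
x_2(ln 4) = (2)(4^2)(-2) + (-5)(4^3)(-1) = 256.

256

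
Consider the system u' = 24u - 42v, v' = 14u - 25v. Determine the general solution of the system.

Coefficient matrix A = [[24, -42], [14, -25]].
Characteristic polynomial det(A - λI) = λ^2 + λ - 12 = 0.
Eigenvalues λ = -4, 3.
For λ=-4: (A-λI) row 1 is [28, -42], so an eigenvector is (-3, -2).
For λ=3: (A-λI) row 1 is [21, -42], so an eigenvector is (2, 1).
General solution: K_1e^(-4t)(-3,-2) + K_2e^(3t)(2,1).

u(t) = -3K_1e^(-4t) + 2K_2e^(3t), v(t) = -2K_1e^(-4t) + K_2e^(3t)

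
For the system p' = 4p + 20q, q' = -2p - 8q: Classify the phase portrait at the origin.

A = [[4,20],[-2,-8]]; det(A-λI) = λ^2 + 4λ + 8.
λ = -2 ± 2i: negative real part.

stable spiral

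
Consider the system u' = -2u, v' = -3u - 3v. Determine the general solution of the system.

u(t) = -K_2e^(-2t), v(t) = K_1e^(-3t) + 3K_2e^(-2t)

Coefficient matrix A = [[-2, 0], [-3, -3]].
Characteristic polynomial det(A - λI) = λ^2 + 5λ + 6 = 0.
Eigenvalues λ = -3, -2.
For λ=-3: (A-λI) row 1 is [1, 0], so an eigenvector is (0, 1).
For λ=-2: (A-λI) row 2 is [-3, -1], so an eigenvector is (-1, 3).
General solution: K_1e^(-3t)(0,1) + K_2e^(-2t)(-1,3).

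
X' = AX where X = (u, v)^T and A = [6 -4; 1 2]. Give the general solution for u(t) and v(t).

Coefficient matrix A = [[6, -4], [1, 2]].
Characteristic polynomial det(A - λI) = λ^2 - 8λ + 16 = 0.
Single eigenvalue λ = 4 with algebraic multiplicity 2.
Eigenvector v = (2,1); generalized eigenvector w with (A-λI)w=v is (-1,-1).
General solution: e^(4t)[C_1·v + C_2·(t·v + w)].

u(t) = 2C_1e^(4t) + 2C_2te^(4t) - C_2e^(4t), v(t) = C_1e^(4t) + C_2te^(4t) - C_2e^(4t)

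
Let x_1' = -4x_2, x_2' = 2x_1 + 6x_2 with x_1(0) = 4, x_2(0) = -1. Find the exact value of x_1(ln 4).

A = [[0,-4],[2,6]]; eigenvalues λ = 2, 4.
Eigenvectors: (2,-1) for λ=2, (-1,1) for λ=4.
From the initial condition, c_1 = 3, c_2 = 2.
x_1(ln 4) = (3)(4^2)(2) + (2)(4^4)(-1) = -416.

-416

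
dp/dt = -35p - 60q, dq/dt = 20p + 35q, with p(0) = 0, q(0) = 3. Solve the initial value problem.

Coefficient matrix A = [[-35, -60], [20, 35]].
Characteristic polynomial det(A - λI) = λ^2 - 25 = 0.
Eigenvalues λ = -5, 5.
For λ=-5: (A-λI) row 1 is [-30, -60], so an eigenvector is (-2, 1).
For λ=5: (A-λI) row 1 is [-40, -60], so an eigenvector is (3, -2).
General solution: C_1e^(-5t)(-2,1) + C_2e^(5t)(3,-2).
Applying p(0)=0, q(0)=3 gives C_1=-9, C_2=-6.

p(t) = -18e^(5t) + 18e^(-5t), q(t) = 12e^(5t) - 9e^(-5t)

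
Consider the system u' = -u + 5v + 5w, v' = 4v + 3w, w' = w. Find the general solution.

u(t) = C_1e^(-t) + C_3e^(4t), v(t) = C_2e^(t) + C_3e^(4t), w(t) = -C_2e^(t)

Coefficient matrix A = [[-1, 5, 5], [0, 4, 3], [0, 0, 1]].
det(A - λI) = 0 gives eigenvalues λ = -1, 1, 4.
For λ=-1: eigenvector (1,0,0).
For λ=1: eigenvector (0,1,-1).
For λ=4: eigenvector (1,1,0).
General solution: C_1e^(-t)(1,0,0) + C_2e^(t)(0,1,-1) + C_3e^(4t)(1,1,0).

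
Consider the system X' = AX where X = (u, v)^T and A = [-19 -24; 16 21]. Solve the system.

u(t) = -3C_1e^(-3t) + C_2e^(5t), v(t) = 2C_1e^(-3t) - C_2e^(5t)

Coefficient matrix A = [[-19, -24], [16, 21]].
Characteristic polynomial det(A - λI) = λ^2 - 2λ - 15 = 0.
Eigenvalues λ = -3, 5.
For λ=-3: (A-λI) row 1 is [-16, -24], so an eigenvector is (-3, 2).
For λ=5: (A-λI) row 1 is [-24, -24], so an eigenvector is (1, -1).
General solution: C_1e^(-3t)(-3,2) + C_2e^(5t)(1,-1).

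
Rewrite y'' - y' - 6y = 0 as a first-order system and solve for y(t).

Let x_1 = y, x_2 = y'. Then x_1' = x_2 and x_2' = 6x_1 + x_2.
A = [[0,1],[6,1]]; det(A-λI) = λ^2 - λ - 6.
Eigenvalues λ = -2, 3 with eigenvectors (1,-2), (1,3).

y(t) = c_1e^(-2t) + c_2e^(3t)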